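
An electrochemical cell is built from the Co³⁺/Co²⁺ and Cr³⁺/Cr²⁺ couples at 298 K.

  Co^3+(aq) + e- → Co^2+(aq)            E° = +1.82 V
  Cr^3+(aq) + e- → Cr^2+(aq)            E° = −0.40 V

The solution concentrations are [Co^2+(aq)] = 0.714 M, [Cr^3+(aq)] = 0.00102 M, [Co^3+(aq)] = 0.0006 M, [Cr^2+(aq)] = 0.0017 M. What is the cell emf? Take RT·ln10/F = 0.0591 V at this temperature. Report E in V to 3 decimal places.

Since E°(Co³⁺/Co²⁺) > E°(Cr³⁺/Cr²⁺), Co³⁺/Co²⁺ serves as the cathode.
E°cell = +1.82 − (−0.40) = +2.22 V, with n = 1 electron transferred.
For the overall reaction Co^3+(aq) + Cr^2+(aq) → Co^2+(aq) + Cr^3+(aq), Q = ([Co^2+(aq)]·[Cr^3+(aq)]) / ([Co^3+(aq)]·[Cr^2+(aq)]) = 714, giving log Q = 2.854.
E = E° − (0.0591/n)·log Q = +2.22 − (0.0591/1)(2.854) = +2.051 V.

+2.051 V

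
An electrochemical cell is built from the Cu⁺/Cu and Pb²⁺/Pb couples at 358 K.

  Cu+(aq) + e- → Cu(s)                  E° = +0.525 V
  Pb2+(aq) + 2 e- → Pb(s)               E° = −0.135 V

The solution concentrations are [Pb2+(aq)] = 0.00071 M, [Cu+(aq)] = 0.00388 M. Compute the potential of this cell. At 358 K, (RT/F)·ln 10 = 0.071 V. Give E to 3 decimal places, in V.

+0.601 V

Since E°(Cu⁺/Cu) > E°(Pb²⁺/Pb), Cu⁺/Cu serves as the cathode.
E°cell = E°cat − E°an = +0.525 − (−0.135) = +0.660 V; n = 2.
For the overall reaction 2 Cu+(aq) + Pb(s) → 2 Cu(s) + Pb2+(aq), Q = [Pb2+(aq)] / [Cu+(aq)]^2 = 47.2, giving log Q = 1.674.
By the Nernst equation, E = +0.660 − (0.071/2)·(1.674) = +0.601 V.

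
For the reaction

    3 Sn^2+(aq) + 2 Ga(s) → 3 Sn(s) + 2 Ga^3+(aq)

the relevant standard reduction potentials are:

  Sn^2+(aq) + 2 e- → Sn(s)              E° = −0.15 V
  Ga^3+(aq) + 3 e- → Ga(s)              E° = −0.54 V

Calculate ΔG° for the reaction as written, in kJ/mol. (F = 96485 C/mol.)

−226 kJ/mol

In the reaction as written Sn^2+(aq) is reduced, so the Sn²⁺/Sn couple is the cathode and Ga³⁺/Ga is the anode.
E°cell = −0.15 − (−0.54) = +0.39 V; balancing electrons gives n = 6.
ΔG° = −nFE°cell = −(6)(96485)(+0.39) J/mol = −226 kJ/mol.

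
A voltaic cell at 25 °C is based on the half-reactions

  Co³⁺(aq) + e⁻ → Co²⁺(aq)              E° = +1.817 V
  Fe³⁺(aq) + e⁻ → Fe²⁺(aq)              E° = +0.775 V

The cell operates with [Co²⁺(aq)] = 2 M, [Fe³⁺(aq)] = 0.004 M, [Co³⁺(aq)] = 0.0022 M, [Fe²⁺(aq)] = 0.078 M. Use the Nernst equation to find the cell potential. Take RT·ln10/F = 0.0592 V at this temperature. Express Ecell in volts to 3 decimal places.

+0.943 V

The Co³⁺/Co²⁺ couple has the more positive E°, so it is the cathode; Fe³⁺/Fe²⁺ is the anode.
E°cell = E°cat − E°an = +1.817 − (+0.775) = +1.042 V; n = 1.
For the overall reaction Co³⁺(aq) + Fe²⁺(aq) → Co²⁺(aq) + Fe³⁺(aq), Q = ([Co²⁺(aq)]·[Fe³⁺(aq)]) / ([Co³⁺(aq)]·[Fe²⁺(aq)]) = 46.6, giving log Q = 1.669.
By the Nernst equation, E = +1.042 − (0.0592/1)·(1.669) = +0.943 V.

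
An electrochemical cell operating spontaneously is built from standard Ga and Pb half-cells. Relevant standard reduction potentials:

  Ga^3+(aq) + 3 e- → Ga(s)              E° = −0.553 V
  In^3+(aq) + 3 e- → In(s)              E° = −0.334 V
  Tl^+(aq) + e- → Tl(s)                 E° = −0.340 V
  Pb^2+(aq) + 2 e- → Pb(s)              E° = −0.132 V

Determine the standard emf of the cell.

The Pb²⁺/Pb couple has the higher E°, so Pb ion is reduced (cathode) and Ga is oxidized (anode).
E°cell = E°(cathode) − E°(anode) = −0.132 − (−0.553) = +0.421 V.

+0.421 V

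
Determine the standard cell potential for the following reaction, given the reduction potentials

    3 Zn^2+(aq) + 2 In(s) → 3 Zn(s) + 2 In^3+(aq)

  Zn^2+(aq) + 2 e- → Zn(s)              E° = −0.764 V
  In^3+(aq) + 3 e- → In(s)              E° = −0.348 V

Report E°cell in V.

Zn^2+(aq) gains electrons, so the Zn²⁺/Zn couple is the cathode; the In³⁺/In couple is the anode.
E°cell = E°(cathode) − E°(anode) = −0.764 − (−0.348) = −0.416 V.

−0.416 V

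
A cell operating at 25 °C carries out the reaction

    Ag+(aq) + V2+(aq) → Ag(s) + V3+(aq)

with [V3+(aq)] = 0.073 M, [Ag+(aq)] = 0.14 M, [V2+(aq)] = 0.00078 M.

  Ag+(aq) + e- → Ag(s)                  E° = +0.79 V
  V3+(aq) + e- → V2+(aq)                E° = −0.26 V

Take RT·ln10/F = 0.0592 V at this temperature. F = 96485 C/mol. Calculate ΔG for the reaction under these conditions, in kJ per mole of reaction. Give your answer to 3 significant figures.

The standard cell potential is +0.79 − (−0.26) = +1.05 V, with n = 1 electron in the balanced equation.
The reaction quotient is [V3+(aq)] / ([Ag+(aq)]·[V2+(aq)]) = 668; by Nernst, E = +1.05 − (0.0592/1)(2.825) = +0.8828 V.
Then ΔG = −nFE = −1 × 96485 × +0.8828 J/mol = −85.2 kJ/mol.

−85.2 kJ/mol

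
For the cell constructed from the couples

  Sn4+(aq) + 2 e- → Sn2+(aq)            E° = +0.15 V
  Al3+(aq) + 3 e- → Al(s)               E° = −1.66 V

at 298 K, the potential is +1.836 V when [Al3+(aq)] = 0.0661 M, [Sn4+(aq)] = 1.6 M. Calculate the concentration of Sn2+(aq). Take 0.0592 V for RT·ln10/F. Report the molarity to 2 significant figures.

1.3 M

With Sn⁴⁺/Sn²⁺ at the cathode and Al³⁺/Al at the anode, E°cell = +0.15 − (−1.66) = +1.81 V (n = 6).
Rearranging E = E° − (0.0592/n)·log Q gives log Q = 6(+1.81 − (+1.836))/0.0592 = −2.635.
Balancing electrons gives 3 Sn4+(aq) + 2 Al(s) → 3 Sn2+(aq) + 2 Al3+(aq); thus Q = ([Sn2+(aq)]^3·[Al3+(aq)]^2) / [Sn4+(aq)]^3.
Solving for the unknown gives log [Sn2+(aq)] = 0.112, so [Sn2+(aq)] ≈ 1.3 M.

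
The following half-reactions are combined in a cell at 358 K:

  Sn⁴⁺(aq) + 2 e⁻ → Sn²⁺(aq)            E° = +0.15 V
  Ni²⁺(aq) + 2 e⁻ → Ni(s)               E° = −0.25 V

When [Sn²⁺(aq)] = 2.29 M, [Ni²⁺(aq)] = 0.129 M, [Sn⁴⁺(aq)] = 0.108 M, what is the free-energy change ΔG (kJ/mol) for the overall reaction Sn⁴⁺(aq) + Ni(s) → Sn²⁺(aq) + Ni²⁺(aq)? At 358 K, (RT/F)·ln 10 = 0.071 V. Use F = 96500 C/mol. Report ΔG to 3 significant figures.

E°cell = +0.15 − (−0.25) = +0.40 V; the balanced reaction transfers n = 2 electrons.
Here Q = ([Sn²⁺(aq)]·[Ni²⁺(aq)]) / [Sn⁴⁺(aq)] = 2.74 (log Q = 0.437), giving E = +0.40 − (0.071/2)·(0.437) = +0.3845 V.
Finally ΔG = −nFE = −(2)(96500 C/mol)(+0.3845 V) = −74.2 kJ/mol.

−74.2 kJ/mol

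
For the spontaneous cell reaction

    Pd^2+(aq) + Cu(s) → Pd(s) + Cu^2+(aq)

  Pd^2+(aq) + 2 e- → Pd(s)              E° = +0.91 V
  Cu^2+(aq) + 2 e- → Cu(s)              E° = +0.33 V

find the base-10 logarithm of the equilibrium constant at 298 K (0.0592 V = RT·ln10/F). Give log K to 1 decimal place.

The Pd²⁺/Pd couple is reduced (cathode); E°cell = +0.91 − (+0.33) = +0.58 V with n = 2.
At equilibrium E = 0, so log K = nE°cell / 0.0592 = (2)(+0.58) / 0.0592 = 19.6.

log K = 19.6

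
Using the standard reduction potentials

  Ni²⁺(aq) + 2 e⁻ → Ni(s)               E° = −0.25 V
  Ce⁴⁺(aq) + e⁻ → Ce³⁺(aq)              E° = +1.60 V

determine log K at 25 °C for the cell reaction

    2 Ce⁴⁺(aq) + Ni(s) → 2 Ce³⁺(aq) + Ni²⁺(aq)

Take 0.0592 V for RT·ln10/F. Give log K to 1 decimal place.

The Ce⁴⁺/Ce³⁺ couple is reduced (cathode); E°cell = +1.60 − (−0.25) = +1.85 V with n = 2.
At equilibrium E = 0, so log K = nE°cell / 0.0592 = (2)(+1.85) / 0.0592 = 62.5.

log K = 62.5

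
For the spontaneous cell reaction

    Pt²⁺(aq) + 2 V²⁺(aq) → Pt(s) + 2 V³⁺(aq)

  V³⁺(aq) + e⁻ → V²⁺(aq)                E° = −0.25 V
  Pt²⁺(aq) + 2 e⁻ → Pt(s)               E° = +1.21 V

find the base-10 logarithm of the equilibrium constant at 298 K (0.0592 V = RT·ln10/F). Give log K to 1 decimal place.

log K = 49.3

The Pt²⁺/Pt couple is reduced (cathode); E°cell = +1.21 − (−0.25) = +1.46 V with n = 2.
At equilibrium E = 0, so log K = nE°cell / 0.0592 = (2)(+1.46) / 0.0592 = 49.3.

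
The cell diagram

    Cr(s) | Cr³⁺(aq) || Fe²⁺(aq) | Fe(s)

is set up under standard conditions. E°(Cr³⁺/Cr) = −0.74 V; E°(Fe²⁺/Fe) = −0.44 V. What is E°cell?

+0.30 V

By convention the left-hand electrode in cell notation is the anode (oxidation) and the right-hand electrode is the cathode (reduction).
E°cell = E°(right) − E°(left) = −0.44 − (−0.74) = +0.30 V.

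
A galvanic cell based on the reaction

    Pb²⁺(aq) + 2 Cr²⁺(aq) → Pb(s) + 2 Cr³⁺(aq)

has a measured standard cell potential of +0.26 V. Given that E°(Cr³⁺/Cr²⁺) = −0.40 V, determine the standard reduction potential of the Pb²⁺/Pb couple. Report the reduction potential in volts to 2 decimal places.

In the reaction as written the Pb²⁺/Pb couple is reduced (cathode) and Cr³⁺/Cr²⁺ is oxidized (anode), so E°cell = E°(Pb²⁺/Pb) − E°(Cr³⁺/Cr²⁺).
E°(Pb²⁺/Pb) = E°cell + E°(anode) = +0.26 + (−0.40) = −0.14 V.

−0.14 V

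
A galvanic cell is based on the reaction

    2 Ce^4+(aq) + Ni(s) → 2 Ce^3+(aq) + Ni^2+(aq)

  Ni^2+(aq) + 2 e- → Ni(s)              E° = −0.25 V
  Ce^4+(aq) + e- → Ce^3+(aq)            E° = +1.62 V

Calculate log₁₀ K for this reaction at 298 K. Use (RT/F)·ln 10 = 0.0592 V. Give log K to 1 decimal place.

The Ce⁴⁺/Ce³⁺ couple is reduced (cathode); E°cell = +1.62 − (−0.25) = +1.87 V with n = 2.
At equilibrium E = 0, so log K = nE°cell / 0.0592 = (2)(+1.87) / 0.0592 = 63.2.

log K = 63.2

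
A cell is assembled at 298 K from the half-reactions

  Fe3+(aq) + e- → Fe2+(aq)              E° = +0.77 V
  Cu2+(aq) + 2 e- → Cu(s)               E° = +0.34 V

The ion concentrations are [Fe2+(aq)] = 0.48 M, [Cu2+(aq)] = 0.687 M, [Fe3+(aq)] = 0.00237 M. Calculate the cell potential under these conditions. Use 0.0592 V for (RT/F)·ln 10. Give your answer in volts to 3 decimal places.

+0.298 V

Fe³⁺/Fe²⁺ is reduced (cathode, E° = +0.77 V) and Cu²⁺/Cu is oxidized (anode).
E°cell = +0.77 − (+0.34) = +0.43 V, with n = 2 electrons transferred.
Balancing gives 2 Fe3+(aq) + Cu(s) → 2 Fe2+(aq) + Cu2+(aq); hence Q = ([Fe2+(aq)]^2·[Cu2+(aq)]) / [Fe3+(aq)]^2 = 2.82×10^4 (log Q = 4.450).
Applying E = E° − (RT ln10/nF)·log Q gives +0.43 − (0.0592/2)(4.450) = +0.298 V.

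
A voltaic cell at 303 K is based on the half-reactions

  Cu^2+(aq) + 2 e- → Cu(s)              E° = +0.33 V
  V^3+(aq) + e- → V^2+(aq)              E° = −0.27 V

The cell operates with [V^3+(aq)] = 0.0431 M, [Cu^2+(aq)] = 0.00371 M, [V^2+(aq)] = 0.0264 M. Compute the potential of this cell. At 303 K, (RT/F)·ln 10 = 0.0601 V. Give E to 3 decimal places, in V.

+0.514 V

Cu²⁺/Cu is reduced (cathode, E° = +0.33 V) and V³⁺/V²⁺ is oxidized (anode).
E°cell = E°cat − E°an = +0.33 − (−0.27) = +0.60 V; n = 2.
For the overall reaction Cu^2+(aq) + 2 V^2+(aq) → Cu(s) + 2 V^3+(aq), Q = [V^3+(aq)]^2 / ([Cu^2+(aq)]·[V^2+(aq)]^2) = 718, giving log Q = 2.856.
Applying E = E° − (RT ln10/nF)·log Q gives +0.60 − (0.0601/2)(2.856) = +0.514 V.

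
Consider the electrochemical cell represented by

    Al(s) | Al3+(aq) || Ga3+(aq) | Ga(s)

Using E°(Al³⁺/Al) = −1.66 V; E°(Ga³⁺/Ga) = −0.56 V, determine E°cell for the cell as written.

By convention the left-hand electrode in cell notation is the anode (oxidation) and the right-hand electrode is the cathode (reduction).
E°cell = E°(right) − E°(left) = −0.56 − (−1.66) = +1.10 V.

+1.10 V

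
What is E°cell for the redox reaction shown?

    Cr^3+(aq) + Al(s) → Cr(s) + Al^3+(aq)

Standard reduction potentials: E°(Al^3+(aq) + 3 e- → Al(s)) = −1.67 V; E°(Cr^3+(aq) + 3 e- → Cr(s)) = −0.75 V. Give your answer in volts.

+0.92 V

Cr^3+(aq) gains electrons, so the Cr³⁺/Cr couple is the cathode; the Al³⁺/Al couple is the anode.
E°cell = E°(cathode) − E°(anode) = −0.75 − (−1.67) = +0.92 V.
The positive value indicates the reaction is spontaneous as written.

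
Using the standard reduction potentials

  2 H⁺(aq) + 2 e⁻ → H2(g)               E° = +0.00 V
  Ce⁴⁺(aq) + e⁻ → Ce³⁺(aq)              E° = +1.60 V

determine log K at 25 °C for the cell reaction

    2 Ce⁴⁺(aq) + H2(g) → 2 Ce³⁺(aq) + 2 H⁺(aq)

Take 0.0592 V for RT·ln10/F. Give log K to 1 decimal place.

The Ce⁴⁺/Ce³⁺ couple is reduced (cathode); E°cell = +1.60 − (+0.00) = +1.60 V with n = 2.
At equilibrium E = 0, so log K = nE°cell / 0.0592 = (2)(+1.60) / 0.0592 = 54.1.

log K = 54.1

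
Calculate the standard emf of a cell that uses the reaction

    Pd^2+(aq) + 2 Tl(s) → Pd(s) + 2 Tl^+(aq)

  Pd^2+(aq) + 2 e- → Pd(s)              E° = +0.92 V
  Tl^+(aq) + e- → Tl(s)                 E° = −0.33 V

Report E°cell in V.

+1.25 V

In the reaction as written, Pd^2+(aq) is reduced (cathode) and Tl^+(aq) is produced by oxidation at the anode.
E°cell = E°(cathode) − E°(anode) = +0.92 − (−0.33) = +1.25 V.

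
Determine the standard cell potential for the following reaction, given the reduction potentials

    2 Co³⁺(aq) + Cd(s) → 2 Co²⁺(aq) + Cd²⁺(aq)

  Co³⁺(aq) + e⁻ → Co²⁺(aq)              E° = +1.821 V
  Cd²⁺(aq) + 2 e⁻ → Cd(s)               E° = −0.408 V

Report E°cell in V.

Co³⁺(aq) gains electrons, so the Co³⁺/Co²⁺ couple is the cathode; the Cd²⁺/Cd couple is the anode.
E°cell = E°(cathode) − E°(anode) = +1.821 − (−0.408) = +2.229 V.
The positive value indicates the reaction is spontaneous as written.

+2.229 V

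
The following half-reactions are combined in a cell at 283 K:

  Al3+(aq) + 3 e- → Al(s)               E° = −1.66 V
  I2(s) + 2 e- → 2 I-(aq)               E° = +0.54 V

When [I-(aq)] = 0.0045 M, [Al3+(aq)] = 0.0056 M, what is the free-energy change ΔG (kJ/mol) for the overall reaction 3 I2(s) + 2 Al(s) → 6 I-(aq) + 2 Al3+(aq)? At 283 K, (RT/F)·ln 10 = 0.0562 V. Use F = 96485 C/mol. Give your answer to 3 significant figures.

E°cell = +0.54 − (−1.66) = +2.20 V; the balanced reaction transfers n = 6 electrons.
Here Q = [I-(aq)]^6·[Al3+(aq)]^2 = 2.6×10^−19 (log Q = −18.584), giving E = +2.20 − (0.0562/6)·(−18.584) = +2.3741 V.
Finally ΔG = −nFE = −(6)(96485 C/mol)(+2.3741 V) = −1370 kJ/mol.

−1370 kJ/mol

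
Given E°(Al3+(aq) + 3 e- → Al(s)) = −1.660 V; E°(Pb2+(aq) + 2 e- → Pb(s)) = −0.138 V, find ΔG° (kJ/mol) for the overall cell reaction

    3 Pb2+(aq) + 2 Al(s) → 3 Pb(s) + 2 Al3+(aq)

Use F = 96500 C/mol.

−881 kJ/mol

In the reaction as written Pb2+(aq) is reduced, so the Pb²⁺/Pb couple is the cathode and Al³⁺/Al is the anode.
E°cell = −0.138 − (−1.660) = +1.522 V; balancing electrons gives n = 6.
ΔG° = −nFE°cell = −(6)(96500)(+1.522) J/mol = −881 kJ/mol.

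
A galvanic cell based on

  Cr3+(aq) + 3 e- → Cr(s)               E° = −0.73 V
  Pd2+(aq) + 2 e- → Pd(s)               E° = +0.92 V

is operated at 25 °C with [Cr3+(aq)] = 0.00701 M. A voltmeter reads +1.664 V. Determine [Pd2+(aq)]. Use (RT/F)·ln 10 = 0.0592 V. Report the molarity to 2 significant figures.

0.11 M

With Pd²⁺/Pd at the cathode and Cr³⁺/Cr at the anode, E°cell = +0.92 − (−0.73) = +1.65 V (n = 6).
Since E = E° − (0.0592/n)·log Q, log Q = n(E° − E)/0.0592 = −1.419.
Balancing electrons gives 3 Pd2+(aq) + 2 Cr(s) → 3 Pd(s) + 2 Cr3+(aq); thus Q = [Cr3+(aq)]^2 / [Pd2+(aq)]^3.
Substituting the known concentrations and solving, log [Pd2+(aq)] = −0.963 and [Pd2+(aq)] = 0.11 M.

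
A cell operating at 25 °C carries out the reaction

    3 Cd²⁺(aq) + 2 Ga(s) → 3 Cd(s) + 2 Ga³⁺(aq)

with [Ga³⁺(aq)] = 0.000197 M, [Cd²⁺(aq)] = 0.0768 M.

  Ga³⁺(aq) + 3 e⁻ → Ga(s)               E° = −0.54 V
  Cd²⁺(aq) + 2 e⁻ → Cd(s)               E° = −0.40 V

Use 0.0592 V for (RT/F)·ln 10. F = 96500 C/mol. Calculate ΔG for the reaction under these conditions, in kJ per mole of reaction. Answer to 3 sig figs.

With Cd²⁺/Cd reduced at the cathode, E°cell = −0.40 − (−0.54) = +0.14 V and n = 6.
Q = [Ga³⁺(aq)]^2 / [Cd²⁺(aq)]^3 = 8.57×10^−5, so log Q = −4.067 and E = +0.14 − (0.0592/6)(−4.067) = +0.1801 V.
Finally ΔG = −nFE = −(6)(96500 C/mol)(+0.1801 V) = −104 kJ/mol.

−104 kJ/mol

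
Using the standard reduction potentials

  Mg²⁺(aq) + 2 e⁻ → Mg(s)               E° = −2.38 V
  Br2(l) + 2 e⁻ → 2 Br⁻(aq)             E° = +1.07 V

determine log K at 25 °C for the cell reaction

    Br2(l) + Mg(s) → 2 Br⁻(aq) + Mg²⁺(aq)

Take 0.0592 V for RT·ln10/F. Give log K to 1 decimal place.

The Br₂/Br⁻ couple is reduced (cathode); E°cell = +1.07 − (−2.38) = +3.45 V with n = 2.
At equilibrium E = 0, so log K = nE°cell / 0.0592 = (2)(+3.45) / 0.0592 = 116.6.

log K = 116.6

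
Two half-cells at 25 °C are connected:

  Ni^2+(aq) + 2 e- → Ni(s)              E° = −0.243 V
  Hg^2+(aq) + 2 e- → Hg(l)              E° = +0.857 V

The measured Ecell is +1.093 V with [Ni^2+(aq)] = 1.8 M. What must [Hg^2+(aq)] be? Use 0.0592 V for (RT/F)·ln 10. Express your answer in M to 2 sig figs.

Hg²⁺/Hg is the cathode (higher E°); E°cell = +0.857 − (−0.243) = +1.100 V with n = 2.
From the Nernst equation, log Q = n(E° − E)/0.0592 = 2·(+1.100 − (+1.093))/0.0592 = 0.236.
Balancing electrons gives Hg^2+(aq) + Ni(s) → Hg(l) + Ni^2+(aq); thus Q = [Ni^2+(aq)] / [Hg^2+(aq)].
Isolating [Hg^2+(aq)] in Q = 10^{0.236} yields log [Hg^2+(aq)] = 0.019, i.e. 1.0 M.

1.0 M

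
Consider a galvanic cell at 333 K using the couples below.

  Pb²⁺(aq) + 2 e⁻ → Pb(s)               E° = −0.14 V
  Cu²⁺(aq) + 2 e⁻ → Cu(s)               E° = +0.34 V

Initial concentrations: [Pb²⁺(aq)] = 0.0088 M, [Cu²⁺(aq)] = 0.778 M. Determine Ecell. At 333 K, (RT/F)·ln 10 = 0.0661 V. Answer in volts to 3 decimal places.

Cu²⁺/Cu is reduced (cathode, E° = +0.34 V) and Pb²⁺/Pb is oxidized (anode).
The standard potential is +0.34 − (−0.14) = +0.48 V and the balanced reaction transfers n = 2 electrons.
The balanced reaction is Cu²⁺(aq) + Pb(s) → Cu(s) + Pb²⁺(aq), so Q = [Pb²⁺(aq)] / [Cu²⁺(aq)] = 0.0113 and log Q = −1.946.
By the Nernst equation, E = +0.48 − (0.0661/2)·(−1.946) = +0.544 V.

+0.544 V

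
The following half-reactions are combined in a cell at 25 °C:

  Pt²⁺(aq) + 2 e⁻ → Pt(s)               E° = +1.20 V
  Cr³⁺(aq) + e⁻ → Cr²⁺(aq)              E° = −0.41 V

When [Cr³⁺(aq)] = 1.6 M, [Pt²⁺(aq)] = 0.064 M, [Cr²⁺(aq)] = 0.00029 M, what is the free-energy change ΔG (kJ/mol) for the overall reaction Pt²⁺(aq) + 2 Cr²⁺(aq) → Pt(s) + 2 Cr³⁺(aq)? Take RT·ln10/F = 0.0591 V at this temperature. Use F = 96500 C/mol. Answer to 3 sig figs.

−261 kJ/mol

With Pt²⁺/Pt reduced at the cathode, E°cell = +1.20 − (−0.41) = +1.61 V and n = 2.
Q = [Cr³⁺(aq)]^2 / ([Pt²⁺(aq)]·[Cr²⁺(aq)]^2) = 4.76×10^8, so log Q = 8.677 and E = +1.61 − (0.0591/2)(8.677) = +1.3536 V.
ΔG = −nFE = −(2)(96500)(+1.3536) J/mol = −261 kJ/mol.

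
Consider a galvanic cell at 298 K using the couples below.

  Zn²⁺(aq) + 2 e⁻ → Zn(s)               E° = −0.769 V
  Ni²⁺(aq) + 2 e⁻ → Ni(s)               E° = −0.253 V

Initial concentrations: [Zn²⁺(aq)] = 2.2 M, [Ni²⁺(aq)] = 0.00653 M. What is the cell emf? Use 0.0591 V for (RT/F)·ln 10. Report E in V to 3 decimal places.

The Ni²⁺/Ni couple has the more positive E°, so it is the cathode; Zn²⁺/Zn is the anode.
E°cell = E°cat − E°an = −0.253 − (−0.769) = +0.516 V; n = 2.
Balancing gives Ni²⁺(aq) + Zn(s) → Ni(s) + Zn²⁺(aq); hence Q = [Zn²⁺(aq)] / [Ni²⁺(aq)] = 337 (log Q = 2.528).
E = E° − (0.0591/n)·log Q = +0.516 − (0.0591/2)(2.528) = +0.441 V.

+0.441 V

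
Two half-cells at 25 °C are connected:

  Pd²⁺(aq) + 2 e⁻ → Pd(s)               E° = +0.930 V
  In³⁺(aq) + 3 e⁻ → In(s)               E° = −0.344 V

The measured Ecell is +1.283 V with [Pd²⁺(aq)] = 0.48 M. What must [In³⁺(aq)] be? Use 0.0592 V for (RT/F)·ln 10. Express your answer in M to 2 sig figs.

0.12 M

With Pd²⁺/Pd at the cathode and In³⁺/In at the anode, E°cell = +0.930 − (−0.344) = +1.274 V (n = 6).
From the Nernst equation, log Q = n(E° − E)/0.0592 = 6·(+1.274 − (+1.283))/0.0592 = −0.912.
For 3 Pd²⁺(aq) + 2 In(s) → 3 Pd(s) + 2 In³⁺(aq), the reaction quotient is Q = [In³⁺(aq)]^2 / [Pd²⁺(aq)]^3.
Solving for the unknown gives log [In³⁺(aq)] = −0.934, so [In³⁺(aq)] ≈ 0.12 M.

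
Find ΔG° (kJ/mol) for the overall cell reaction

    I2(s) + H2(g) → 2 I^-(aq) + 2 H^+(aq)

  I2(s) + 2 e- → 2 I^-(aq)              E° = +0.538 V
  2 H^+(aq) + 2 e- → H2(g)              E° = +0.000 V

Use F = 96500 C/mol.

In the reaction as written I2(s) is reduced, so the I₂/I⁻ couple is the cathode and 2H⁺/H₂ is the anode.
E°cell = +0.538 − (+0.000) = +0.538 V; balancing electrons gives n = 2.
ΔG° = −nFE°cell = −(2)(96500)(+0.538) J/mol = −104 kJ/mol.

−104 kJ/mol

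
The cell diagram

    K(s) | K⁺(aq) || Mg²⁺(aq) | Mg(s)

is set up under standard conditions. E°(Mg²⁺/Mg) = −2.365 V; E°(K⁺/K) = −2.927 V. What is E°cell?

By convention the left-hand electrode in cell notation is the anode (oxidation) and the right-hand electrode is the cathode (reduction).
E°cell = E°(right) − E°(left) = −2.365 − (−2.927) = +0.562 V.

+0.562 V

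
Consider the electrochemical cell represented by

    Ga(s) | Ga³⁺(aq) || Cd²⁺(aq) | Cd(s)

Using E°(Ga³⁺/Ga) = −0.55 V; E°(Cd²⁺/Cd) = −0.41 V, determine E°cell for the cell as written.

By convention the left-hand electrode in cell notation is the anode (oxidation) and the right-hand electrode is the cathode (reduction).
E°cell = E°(right) − E°(left) = −0.41 − (−0.55) = +0.14 V.

+0.14 V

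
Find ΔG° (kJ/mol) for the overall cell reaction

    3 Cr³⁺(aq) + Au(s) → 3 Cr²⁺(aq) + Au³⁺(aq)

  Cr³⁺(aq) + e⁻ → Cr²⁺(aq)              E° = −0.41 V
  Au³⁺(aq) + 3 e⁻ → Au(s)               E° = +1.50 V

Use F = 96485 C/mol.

+553 kJ/mol

In the reaction as written Cr³⁺(aq) is reduced, so the Cr³⁺/Cr²⁺ couple is the cathode and Au³⁺/Au is the anode.
E°cell = −0.41 − (+1.50) = −1.91 V; balancing electrons gives n = 3.
ΔG° = −nFE°cell = −(3)(96485)(−1.91) J/mol = +553 kJ/mol.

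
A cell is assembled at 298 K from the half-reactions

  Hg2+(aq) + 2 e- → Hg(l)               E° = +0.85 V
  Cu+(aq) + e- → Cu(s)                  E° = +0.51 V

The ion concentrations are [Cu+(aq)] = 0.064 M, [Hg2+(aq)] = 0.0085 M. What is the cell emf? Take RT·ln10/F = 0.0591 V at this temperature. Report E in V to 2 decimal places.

Since E°(Hg²⁺/Hg) > E°(Cu⁺/Cu), Hg²⁺/Hg serves as the cathode.
The standard potential is +0.85 − (+0.51) = +0.34 V and the balanced reaction transfers n = 2 electrons.
For the overall reaction Hg2+(aq) + 2 Cu(s) → Hg(l) + 2 Cu+(aq), Q = [Cu+(aq)]^2 / [Hg2+(aq)] = 0.482, giving log Q = −0.317.
By the Nernst equation, E = +0.34 − (0.0591/2)·(−0.317) = +0.35 V.

+0.35 V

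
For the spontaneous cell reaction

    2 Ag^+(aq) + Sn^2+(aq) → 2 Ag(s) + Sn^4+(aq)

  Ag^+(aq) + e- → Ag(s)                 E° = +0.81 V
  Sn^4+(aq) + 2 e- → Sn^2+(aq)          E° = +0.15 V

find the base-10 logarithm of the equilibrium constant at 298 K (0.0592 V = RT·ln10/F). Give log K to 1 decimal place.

The Ag⁺/Ag couple is reduced (cathode); E°cell = +0.81 − (+0.15) = +0.66 V with n = 2.
At equilibrium E = 0, so log K = nE°cell / 0.0592 = (2)(+0.66) / 0.0592 = 22.3.

log K = 22.3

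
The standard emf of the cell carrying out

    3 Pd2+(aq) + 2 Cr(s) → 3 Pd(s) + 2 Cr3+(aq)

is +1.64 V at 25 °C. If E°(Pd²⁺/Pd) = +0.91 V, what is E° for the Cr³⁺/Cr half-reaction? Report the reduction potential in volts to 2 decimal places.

In the reaction as written the Pd²⁺/Pd couple is reduced (cathode) and Cr³⁺/Cr is oxidized (anode), so E°cell = E°(Pd²⁺/Pd) − E°(Cr³⁺/Cr).
E°(Cr³⁺/Cr) = E°(cathode) − E°cell = +0.91 − (+1.64) = −0.73 V.

−0.73 V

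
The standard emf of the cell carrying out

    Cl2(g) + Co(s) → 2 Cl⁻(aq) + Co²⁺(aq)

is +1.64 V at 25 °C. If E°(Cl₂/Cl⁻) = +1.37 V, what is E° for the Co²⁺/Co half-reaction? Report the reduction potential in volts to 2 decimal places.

−0.27 V

In the reaction as written the Cl₂/Cl⁻ couple is reduced (cathode) and Co²⁺/Co is oxidized (anode), so E°cell = E°(Cl₂/Cl⁻) − E°(Co²⁺/Co).
E°(Co²⁺/Co) = E°(cathode) − E°cell = +1.37 − (+1.64) = −0.27 V.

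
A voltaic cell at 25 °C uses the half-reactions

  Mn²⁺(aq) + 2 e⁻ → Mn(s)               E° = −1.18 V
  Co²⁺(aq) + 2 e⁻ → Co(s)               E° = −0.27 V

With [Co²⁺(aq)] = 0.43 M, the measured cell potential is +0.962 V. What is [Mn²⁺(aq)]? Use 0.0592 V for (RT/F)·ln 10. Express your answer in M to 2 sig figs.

0.0075 M

The Co²⁺/Co couple has the larger reduction potential, so it is the cathode: E°cell = −0.27 − (−1.18) = +0.91 V and n = 2.
Rearranging E = E° − (0.0592/n)·log Q gives log Q = 2(+0.91 − (+0.962))/0.0592 = −1.757.
For Co²⁺(aq) + Mn(s) → Co(s) + Mn²⁺(aq), the reaction quotient is Q = [Mn²⁺(aq)] / [Co²⁺(aq)].
Solving for the unknown gives log [Mn²⁺(aq)] = −2.124, so [Mn²⁺(aq)] ≈ 0.0075 M.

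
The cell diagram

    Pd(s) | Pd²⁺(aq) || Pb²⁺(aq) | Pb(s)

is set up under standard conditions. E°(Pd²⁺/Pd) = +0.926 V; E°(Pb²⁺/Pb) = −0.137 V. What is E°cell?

By convention the left-hand electrode in cell notation is the anode (oxidation) and the right-hand electrode is the cathode (reduction).
E°cell = E°(right) − E°(left) = −0.137 − (+0.926) = −1.063 V.
The negative sign shows that, as written, the cell would require an external voltage to drive the reaction.

−1.063 V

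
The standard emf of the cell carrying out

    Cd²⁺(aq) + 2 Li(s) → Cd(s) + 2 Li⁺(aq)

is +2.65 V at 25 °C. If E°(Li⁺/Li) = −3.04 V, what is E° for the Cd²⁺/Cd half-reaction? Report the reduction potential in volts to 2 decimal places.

−0.39 V

In the reaction as written the Cd²⁺/Cd couple is reduced (cathode) and Li⁺/Li is oxidized (anode), so E°cell = E°(Cd²⁺/Cd) − E°(Li⁺/Li).
E°(Cd²⁺/Cd) = E°cell + E°(anode) = +2.65 + (−3.04) = −0.39 V.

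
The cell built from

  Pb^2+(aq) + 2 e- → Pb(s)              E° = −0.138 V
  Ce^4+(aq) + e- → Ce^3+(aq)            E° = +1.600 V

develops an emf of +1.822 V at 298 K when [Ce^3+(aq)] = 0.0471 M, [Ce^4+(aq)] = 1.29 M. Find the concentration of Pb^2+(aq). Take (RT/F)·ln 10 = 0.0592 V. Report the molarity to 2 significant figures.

1.1 M

With Ce⁴⁺/Ce³⁺ at the cathode and Pb²⁺/Pb at the anode, E°cell = +1.600 − (−0.138) = +1.738 V (n = 2).
Since E = E° − (0.0592/n)·log Q, log Q = n(E° − E)/0.0592 = −2.838.
For 2 Ce^4+(aq) + Pb(s) → 2 Ce^3+(aq) + Pb^2+(aq), the reaction quotient is Q = ([Ce^3+(aq)]^2·[Pb^2+(aq)]) / [Ce^4+(aq)]^2.
Substituting the known concentrations and solving, log [Pb^2+(aq)] = 0.037 and [Pb^2+(aq)] = 1.1 M.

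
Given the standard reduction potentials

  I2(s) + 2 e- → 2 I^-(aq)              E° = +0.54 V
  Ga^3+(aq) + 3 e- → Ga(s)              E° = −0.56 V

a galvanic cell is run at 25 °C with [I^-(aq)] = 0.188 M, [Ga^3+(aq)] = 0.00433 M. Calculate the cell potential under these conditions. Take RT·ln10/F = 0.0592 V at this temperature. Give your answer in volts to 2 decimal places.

+1.19 V

Since E°(I₂/I⁻) > E°(Ga³⁺/Ga), I₂/I⁻ serves as the cathode.
The standard potential is +0.54 − (−0.56) = +1.10 V and the balanced reaction transfers n = 6 electrons.
The balanced reaction is 3 I2(s) + 2 Ga(s) → 6 I^-(aq) + 2 Ga^3+(aq), so Q = [I^-(aq)]^6·[Ga^3+(aq)]^2 = 8.28×10^−10 and log Q = −9.082.
Applying E = E° − (RT ln10/nF)·log Q gives +1.10 − (0.0592/6)(−9.082) = +1.19 V.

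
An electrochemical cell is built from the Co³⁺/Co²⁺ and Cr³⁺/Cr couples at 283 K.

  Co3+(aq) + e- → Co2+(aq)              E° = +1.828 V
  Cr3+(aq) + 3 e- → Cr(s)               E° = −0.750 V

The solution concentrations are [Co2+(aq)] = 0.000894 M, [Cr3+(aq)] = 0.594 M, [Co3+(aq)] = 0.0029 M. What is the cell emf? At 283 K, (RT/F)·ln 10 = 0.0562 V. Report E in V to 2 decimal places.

Co³⁺/Co²⁺ is reduced (cathode, E° = +1.828 V) and Cr³⁺/Cr is oxidized (anode).
The standard potential is +1.828 − (−0.750) = +2.578 V and the balanced reaction transfers n = 3 electrons.
For the overall reaction 3 Co3+(aq) + Cr(s) → 3 Co2+(aq) + Cr3+(aq), Q = ([Co2+(aq)]^3·[Cr3+(aq)]) / [Co3+(aq)]^3 = 0.0174, giving log Q = −1.759.
By the Nernst equation, E = +2.578 − (0.0562/3)·(−1.759) = +2.61 V.

+2.61 V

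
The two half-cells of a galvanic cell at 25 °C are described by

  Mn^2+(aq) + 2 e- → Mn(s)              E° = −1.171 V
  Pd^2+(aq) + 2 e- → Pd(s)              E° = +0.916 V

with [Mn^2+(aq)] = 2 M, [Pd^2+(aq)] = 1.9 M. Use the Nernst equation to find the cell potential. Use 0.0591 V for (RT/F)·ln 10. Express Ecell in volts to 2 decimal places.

Pd²⁺/Pd is reduced (cathode, E° = +0.916 V) and Mn²⁺/Mn is oxidized (anode).
The standard potential is +0.916 − (−1.171) = +2.087 V and the balanced reaction transfers n = 2 electrons.
Balancing gives Pd^2+(aq) + Mn(s) → Pd(s) + Mn^2+(aq); hence Q = [Mn^2+(aq)] / [Pd^2+(aq)] = 1.05 (log Q = 0.022).
E = E° − (0.0591/n)·log Q = +2.087 − (0.0591/2)(0.022) = +2.09 V.

+2.09 V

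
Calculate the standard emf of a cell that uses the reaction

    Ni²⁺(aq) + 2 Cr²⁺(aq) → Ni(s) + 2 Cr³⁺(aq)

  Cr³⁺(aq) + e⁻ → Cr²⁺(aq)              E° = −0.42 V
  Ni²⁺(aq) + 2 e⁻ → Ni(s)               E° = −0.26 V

In the reaction as written, Ni²⁺(aq) is reduced (cathode) and Cr³⁺(aq) is produced by oxidation at the anode.
E°cell = E°(cathode) − E°(anode) = −0.26 − (−0.42) = +0.16 V.

+0.16 V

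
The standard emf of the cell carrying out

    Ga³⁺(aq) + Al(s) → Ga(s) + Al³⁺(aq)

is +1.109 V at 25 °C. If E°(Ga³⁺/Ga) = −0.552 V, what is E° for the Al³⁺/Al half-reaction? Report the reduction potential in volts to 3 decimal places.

In the reaction as written the Ga³⁺/Ga couple is reduced (cathode) and Al³⁺/Al is oxidized (anode), so E°cell = E°(Ga³⁺/Ga) − E°(Al³⁺/Al).
E°(Al³⁺/Al) = E°(cathode) − E°cell = −0.552 − (+1.109) = −1.661 V.

−1.661 V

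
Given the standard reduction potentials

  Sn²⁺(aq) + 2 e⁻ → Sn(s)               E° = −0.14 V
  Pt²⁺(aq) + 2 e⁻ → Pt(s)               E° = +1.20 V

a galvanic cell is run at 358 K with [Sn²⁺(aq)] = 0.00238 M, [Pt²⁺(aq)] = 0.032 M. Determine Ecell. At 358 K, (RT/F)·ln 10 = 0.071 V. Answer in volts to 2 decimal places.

+1.38 V

Since E°(Pt²⁺/Pt) > E°(Sn²⁺/Sn), Pt²⁺/Pt serves as the cathode.
E°cell = +1.20 − (−0.14) = +1.34 V, with n = 2 electrons transferred.
For the overall reaction Pt²⁺(aq) + Sn(s) → Pt(s) + Sn²⁺(aq), Q = [Sn²⁺(aq)] / [Pt²⁺(aq)] = 0.0744, giving log Q = −1.129.
E = E° − (0.071/n)·log Q = +1.34 − (0.071/2)(−1.129) = +1.38 V.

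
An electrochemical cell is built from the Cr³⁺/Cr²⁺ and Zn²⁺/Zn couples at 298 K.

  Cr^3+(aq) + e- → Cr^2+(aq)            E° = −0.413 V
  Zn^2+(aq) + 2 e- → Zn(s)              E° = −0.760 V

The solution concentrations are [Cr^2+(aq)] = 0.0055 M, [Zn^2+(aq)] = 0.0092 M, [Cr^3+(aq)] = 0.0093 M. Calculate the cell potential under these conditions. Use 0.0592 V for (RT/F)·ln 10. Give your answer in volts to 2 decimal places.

Cr³⁺/Cr²⁺ is reduced (cathode, E° = −0.413 V) and Zn²⁺/Zn is oxidized (anode).
E°cell = E°cat − E°an = −0.413 − (−0.760) = +0.347 V; n = 2.
For the overall reaction 2 Cr^3+(aq) + Zn(s) → 2 Cr^2+(aq) + Zn^2+(aq), Q = ([Cr^2+(aq)]^2·[Zn^2+(aq)]) / [Cr^3+(aq)]^2 = 0.00322, giving log Q = −2.492.
E = E° − (0.0592/n)·log Q = +0.347 − (0.0592/2)(−2.492) = +0.42 V.

+0.42 V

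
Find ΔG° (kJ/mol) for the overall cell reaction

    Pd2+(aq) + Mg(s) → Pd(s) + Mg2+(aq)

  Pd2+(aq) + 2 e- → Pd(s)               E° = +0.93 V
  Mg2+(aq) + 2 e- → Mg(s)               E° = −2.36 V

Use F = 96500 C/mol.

−635 kJ/mol

In the reaction as written Pd2+(aq) is reduced, so the Pd²⁺/Pd couple is the cathode and Mg²⁺/Mg is the anode.
E°cell = +0.93 − (−2.36) = +3.29 V; balancing electrons gives n = 2.
ΔG° = −nFE°cell = −(2)(96500)(+3.29) J/mol = −635 kJ/mol.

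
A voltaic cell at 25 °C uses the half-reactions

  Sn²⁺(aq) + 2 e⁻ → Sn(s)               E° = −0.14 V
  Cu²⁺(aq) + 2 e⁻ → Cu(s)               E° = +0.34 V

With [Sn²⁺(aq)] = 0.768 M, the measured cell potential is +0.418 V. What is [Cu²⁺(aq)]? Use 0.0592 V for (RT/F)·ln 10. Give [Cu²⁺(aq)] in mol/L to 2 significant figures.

The Cu²⁺/Cu couple has the larger reduction potential, so it is the cathode: E°cell = +0.34 − (−0.14) = +0.48 V and n = 2.
Rearranging E = E° − (0.0592/n)·log Q gives log Q = 2(+0.48 − (+0.418))/0.0592 = 2.095.
For Cu²⁺(aq) + Sn(s) → Cu(s) + Sn²⁺(aq), the reaction quotient is Q = [Sn²⁺(aq)] / [Cu²⁺(aq)].
Isolating [Cu²⁺(aq)] in Q = 10^{2.095} yields log [Cu²⁺(aq)] = −2.210, i.e. 0.0062 M.

0.0062 M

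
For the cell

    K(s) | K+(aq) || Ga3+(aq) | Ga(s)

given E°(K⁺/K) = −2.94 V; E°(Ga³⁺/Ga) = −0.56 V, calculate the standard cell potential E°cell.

By convention the left-hand electrode in cell notation is the anode (oxidation) and the right-hand electrode is the cathode (reduction).
E°cell = E°(right) − E°(left) = −0.56 − (−2.94) = +2.38 V.

+2.38 V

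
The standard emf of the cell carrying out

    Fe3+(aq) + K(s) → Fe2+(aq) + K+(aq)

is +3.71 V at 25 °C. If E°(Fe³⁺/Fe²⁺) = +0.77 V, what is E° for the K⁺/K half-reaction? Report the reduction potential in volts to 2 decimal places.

In the reaction as written the Fe³⁺/Fe²⁺ couple is reduced (cathode) and K⁺/K is oxidized (anode), so E°cell = E°(Fe³⁺/Fe²⁺) − E°(K⁺/K).
E°(K⁺/K) = E°(cathode) − E°cell = +0.77 − (+3.71) = −2.94 V.

−2.94 V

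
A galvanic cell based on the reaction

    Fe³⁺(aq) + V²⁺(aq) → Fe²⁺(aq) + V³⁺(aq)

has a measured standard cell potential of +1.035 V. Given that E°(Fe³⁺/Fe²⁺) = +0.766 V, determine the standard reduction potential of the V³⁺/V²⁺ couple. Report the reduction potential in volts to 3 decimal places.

In the reaction as written the Fe³⁺/Fe²⁺ couple is reduced (cathode) and V³⁺/V²⁺ is oxidized (anode), so E°cell = E°(Fe³⁺/Fe²⁺) − E°(V³⁺/V²⁺).
E°(V³⁺/V²⁺) = E°(cathode) − E°cell = +0.766 − (+1.035) = −0.269 V.

−0.269 V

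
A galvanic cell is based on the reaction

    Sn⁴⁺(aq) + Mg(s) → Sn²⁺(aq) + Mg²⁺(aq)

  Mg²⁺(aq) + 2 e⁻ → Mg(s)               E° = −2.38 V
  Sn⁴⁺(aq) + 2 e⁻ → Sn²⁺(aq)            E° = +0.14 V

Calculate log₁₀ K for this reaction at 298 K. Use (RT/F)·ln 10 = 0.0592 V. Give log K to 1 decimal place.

The Sn⁴⁺/Sn²⁺ couple is reduced (cathode); E°cell = +0.14 − (−2.38) = +2.52 V with n = 2.
At equilibrium E = 0, so log K = nE°cell / 0.0592 = (2)(+2.52) / 0.0592 = 85.1.

log K = 85.1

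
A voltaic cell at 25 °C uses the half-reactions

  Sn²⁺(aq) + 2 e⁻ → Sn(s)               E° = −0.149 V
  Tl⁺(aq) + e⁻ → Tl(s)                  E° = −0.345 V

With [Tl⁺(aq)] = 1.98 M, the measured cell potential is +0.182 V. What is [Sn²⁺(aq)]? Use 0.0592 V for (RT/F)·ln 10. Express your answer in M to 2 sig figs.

Sn²⁺/Sn is the cathode (higher E°); E°cell = −0.149 − (−0.345) = +0.196 V with n = 2.
Rearranging E = E° − (0.0592/n)·log Q gives log Q = 2(+0.196 − (+0.182))/0.0592 = 0.473.
Balancing electrons gives Sn²⁺(aq) + 2 Tl(s) → Sn(s) + 2 Tl⁺(aq); thus Q = [Tl⁺(aq)]^2 / [Sn²⁺(aq)].
Solving for the unknown gives log [Sn²⁺(aq)] = 0.120, so [Sn²⁺(aq)] ≈ 1.3 M.

1.3 M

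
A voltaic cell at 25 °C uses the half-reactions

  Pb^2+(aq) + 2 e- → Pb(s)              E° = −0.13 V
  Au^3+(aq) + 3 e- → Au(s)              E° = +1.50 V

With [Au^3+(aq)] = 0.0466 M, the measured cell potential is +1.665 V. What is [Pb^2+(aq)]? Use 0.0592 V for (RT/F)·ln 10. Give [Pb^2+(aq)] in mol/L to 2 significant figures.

Au³⁺/Au is the cathode (higher E°); E°cell = +1.50 − (−0.13) = +1.63 V with n = 6.
Rearranging E = E° − (0.0592/n)·log Q gives log Q = 6(+1.63 − (+1.665))/0.0592 = −3.547.
The balanced reaction is 2 Au^3+(aq) + 3 Pb(s) → 2 Au(s) + 3 Pb^2+(aq), so Q = [Pb^2+(aq)]^3 / [Au^3+(aq)]^2.
Isolating [Pb^2+(aq)] in Q = 10^{−3.547} yields log [Pb^2+(aq)] = −2.070, i.e. 0.0085 M.

0.0085 M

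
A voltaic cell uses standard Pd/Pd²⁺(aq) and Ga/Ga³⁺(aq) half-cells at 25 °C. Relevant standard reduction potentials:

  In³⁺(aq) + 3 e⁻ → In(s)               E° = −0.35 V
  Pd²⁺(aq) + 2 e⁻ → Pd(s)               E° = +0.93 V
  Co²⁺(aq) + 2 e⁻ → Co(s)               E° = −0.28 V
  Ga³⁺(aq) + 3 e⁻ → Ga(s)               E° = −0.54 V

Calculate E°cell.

The Pd²⁺/Pd couple has the higher E°, so Pd ion is reduced (cathode) and Ga is oxidized (anode).
E°cell = E°(cathode) − E°(anode) = +0.93 − (−0.54) = +1.47 V.

+1.47 V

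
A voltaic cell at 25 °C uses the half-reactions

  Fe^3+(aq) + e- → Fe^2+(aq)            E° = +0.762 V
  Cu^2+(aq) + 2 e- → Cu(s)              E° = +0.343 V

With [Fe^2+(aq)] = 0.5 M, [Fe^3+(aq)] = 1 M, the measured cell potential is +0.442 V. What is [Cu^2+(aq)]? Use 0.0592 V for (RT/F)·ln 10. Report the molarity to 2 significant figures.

0.67 M

Fe³⁺/Fe²⁺ is the cathode (higher E°); E°cell = +0.762 − (+0.343) = +0.419 V with n = 2.
From the Nernst equation, log Q = n(E° − E)/0.0592 = 2·(+0.419 − (+0.442))/0.0592 = −0.777.
Balancing electrons gives 2 Fe^3+(aq) + Cu(s) → 2 Fe^2+(aq) + Cu^2+(aq); thus Q = ([Fe^2+(aq)]^2·[Cu^2+(aq)]) / [Fe^3+(aq)]^2.
Isolating [Cu^2+(aq)] in Q = 10^{−0.777} yields log [Cu^2+(aq)] = −0.175, i.e. 0.67 M.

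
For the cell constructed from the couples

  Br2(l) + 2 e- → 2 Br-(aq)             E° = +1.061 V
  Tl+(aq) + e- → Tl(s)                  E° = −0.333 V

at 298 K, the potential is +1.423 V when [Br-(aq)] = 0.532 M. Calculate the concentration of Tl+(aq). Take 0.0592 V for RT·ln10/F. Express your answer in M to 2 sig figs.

0.61 M

The Br₂/Br⁻ couple has the larger reduction potential, so it is the cathode: E°cell = +1.061 − (−0.333) = +1.394 V and n = 2.
Rearranging E = E° − (0.0592/n)·log Q gives log Q = 2(+1.394 − (+1.423))/0.0592 = −0.980.
Balancing electrons gives Br2(l) + 2 Tl(s) → 2 Br-(aq) + 2 Tl+(aq); thus Q = [Br-(aq)]^2·[Tl+(aq)]^2.
Substituting the known concentrations and solving, log [Tl+(aq)] = −0.216 and [Tl+(aq)] = 0.61 M.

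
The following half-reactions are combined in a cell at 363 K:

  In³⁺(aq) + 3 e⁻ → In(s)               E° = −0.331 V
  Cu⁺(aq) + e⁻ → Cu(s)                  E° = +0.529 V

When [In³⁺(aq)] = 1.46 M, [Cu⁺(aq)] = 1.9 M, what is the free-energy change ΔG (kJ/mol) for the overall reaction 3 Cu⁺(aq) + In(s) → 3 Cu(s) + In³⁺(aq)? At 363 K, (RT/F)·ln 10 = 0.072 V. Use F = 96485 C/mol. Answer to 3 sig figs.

−254 kJ/mol

E°cell = +0.529 − (−0.331) = +0.860 V; the balanced reaction transfers n = 3 electrons.
The reaction quotient is [In³⁺(aq)] / [Cu⁺(aq)]^3 = 0.213; by Nernst, E = +0.860 − (0.072/3)(−0.672) = +0.8761 V.
Finally ΔG = −nFE = −(3)(96485 C/mol)(+0.8761 V) = −254 kJ/mol.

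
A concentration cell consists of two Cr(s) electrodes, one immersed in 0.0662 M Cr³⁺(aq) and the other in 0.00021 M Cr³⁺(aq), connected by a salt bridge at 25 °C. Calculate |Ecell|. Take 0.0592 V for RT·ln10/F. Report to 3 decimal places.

For a concentration cell E°cell = 0, since both electrodes use the same couple.
The compartment with the higher Cr³⁺(aq) concentration (0.0662 M) acts as the cathode; ions are reduced there and produced at the dilute (0.00021 M) anode.
With n = 3, Ecell = −(0.0592/3)·log([dilute]/[conc]) = −(0.0592/3)·log(0.00021/0.0662) = +0.049 V.

0.049 V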